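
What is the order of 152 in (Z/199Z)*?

198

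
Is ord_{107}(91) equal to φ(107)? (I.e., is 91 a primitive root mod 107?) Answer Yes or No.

Yes

φ(107) = 107 − 1 = 106 = 2 · 53.
An element g generates (Z/107Z)^× iff g^(106/q) ≢ 1 (mod 107) for each prime q ∈ {2, 53}.
91^53 ≡ 106 (mod 107)  [q = 2: ≢ 1 ✓]
91^2 ≡ 42 (mod 107)  [q = 53: ≢ 1 ✓]
Every test exponent gives a nontrivial residue, hence 91 generates the full group.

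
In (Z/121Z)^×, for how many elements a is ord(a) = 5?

4

φ(121) = φ(11^2) = 11·(11−1) = 110 = 2 · 5 · 11.
(Z/121Z)^× is cyclic (|G| = 110); a cyclic group of order m has exactly φ(d) elements of each order d | m, and none otherwise.
5 | 110, and φ(5) = 5 − 1 = 4.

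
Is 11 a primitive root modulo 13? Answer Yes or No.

Yes

φ(13) = 13 − 1 = 12 = 2^2 · 3.
An element g generates (Z/13Z)^× iff g^(12/q) ≢ 1 (mod 13) for each prime q ∈ {2, 3}.
11^6 ≡ 12 (mod 13)  [q = 2: ≢ 1 ✓]
11^4 ≡ 3 (mod 13)  [q = 3: ≢ 1 ✓]
None equal 1, so ord_13(11) = 12: 11 is a primitive root.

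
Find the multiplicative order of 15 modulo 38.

18

The order of 15 must divide φ(38) = φ(2)·φ(19) = 1·18 = 18 = 2 · 3^2.
Divisors of 18: 1, 2, 3, 6, 9, 18.
Evaluate successive powers at the divisors of 18:
15^1 ≡ 15
15^2 ≡ 35
15^3 ≡ 31
15^6 ≡ 11
15^9 ≡ 37
15^18 ≡ 1
Hence ord(15) = 18.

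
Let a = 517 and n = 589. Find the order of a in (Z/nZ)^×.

90

ord(517) | φ(589) = φ(19·31) = (19−1)·(31−1) = 18·30 = 540 = 2^2 · 3^3 · 5.
Divisors of 540: 1, 2, 3, 4, 5, 6, 9, 10, 12, 15, 18, 20, 27, 30, 36, 45, 54, 60, 90, 108, 135, 180, 270, 540.
Compute 517^d (mod 589) for the divisors d until we hit 1:
517^1 ≡ 517 (mod 589)
517^2 ≡ 472 (mod 589)
517^3 ≡ 178 (mod 589)
517^4 ≡ 142 (mod 589)
517^5 ≡ 378 (mod 589)
517^6 ≡ 467 (mod 589)
517^9 ≡ 77 (mod 589)
517^10 ≡ 346 (mod 589)
517^12 ≡ 159 (mod 589)
517^15 ≡ 30 (mod 589)
517^18 ≡ 39 (mod 589)
517^20 ≡ 149 (mod 589)
517^27 ≡ 58 (mod 589)
517^30 ≡ 311 (mod 589)
517^36 ≡ 343 (mod 589)
517^45 ≡ 495 (mod 589)
517^54 ≡ 419 (mod 589)
517^60 ≡ 125 (mod 589)
517^90 ≡ 1 (mod 589) ✓
So ord_589(517) = 90.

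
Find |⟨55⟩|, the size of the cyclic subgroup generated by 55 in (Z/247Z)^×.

9

ord(55) | φ(247) = φ(13·19) = (13−1)·(19−1) = 12·18 = 216 = 2^3 · 3^3.
Divisors of 216: 1, 2, 3, 4, 6, 8, 9, 12, 18, 24, 27, 36, 54, 72, 108, 216.
Check 55^d mod 247 for each divisor in increasing order:
55^1 ≡ 55
55^2 ≡ 61
55^3 ≡ 144
55^4 ≡ 16
55^6 ≡ 235
55^8 ≡ 9
55^9 ≡ 1
So ord_247(55) = 9.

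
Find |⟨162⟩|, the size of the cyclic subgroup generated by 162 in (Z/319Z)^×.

20

ord(162) | φ(319) = φ(11·29) = (11−1)·(29−1) = 10·28 = 280 = 2^3 · 5 · 7.
Divisors of 280: 1, 2, 4, 5, 7, 8, 10, 14, 20, 28, 35, 40, 56, 70, 140, 280.
Evaluate successive powers at the divisors of 280:
162^1 ≡ 162
162^2 ≡ 86
162^4 ≡ 59
162^5 ≡ 307
162^7 ≡ 244
162^8 ≡ 291
162^10 ≡ 144
162^14 ≡ 202
162^20 ≡ 1
The smallest such exponent is 20, so the order of 162 is 20.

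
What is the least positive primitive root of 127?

3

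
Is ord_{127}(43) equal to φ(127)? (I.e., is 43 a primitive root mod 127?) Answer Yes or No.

φ(127) = 127 − 1 = 126 = 2 · 3^2 · 7.
43 is a primitive root mod 127 iff 43^(φ(127)/q) ≢ 1 for every prime q | φ(127), i.e. q ∈ {2, 3, 7}.
43^63 ≡ 126 (mod 127)  [q = 2: ≢ 1 ✓]
43^42 ≡ 19 (mod 127)  [q = 3: ≢ 1 ✓]
43^18 ≡ 4 (mod 127)  [q = 7: ≢ 1 ✓]
Every test exponent gives a nontrivial residue, hence 43 generates the full group.

Yes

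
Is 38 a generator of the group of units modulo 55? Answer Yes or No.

55 = 5 · 11 is a product of two distinct odd primes, so (Z/55Z)^× ≅ (Z/5Z)^× × (Z/11Z)^× is not cyclic.
No primitive root modulo 55 exists; in particular 38 is not one.

No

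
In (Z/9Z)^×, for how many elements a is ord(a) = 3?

2

φ(9) = φ(3^2) = 3·(3−1) = 6 = 2 · 3.
In a cyclic group of order 6, there are φ(d) elements of order d for each divisor d of 6, and zero for non-divisors.
3 | 6, and φ(3) = 3 − 1 = 2.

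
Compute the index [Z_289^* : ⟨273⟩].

16

Since 273 ∈ (Z/289Z)^×, its order divides φ(289) = φ(17^2) = 17·(17−1) = 272 = 2^4 · 17.
Divisors of 272: 1, 2, 4, 8, 16, 17, 34, 68, 136, 272.
Evaluate successive powers at the divisors of 272:
273^1 ≡ 273 (mod 289)
273^2 ≡ 256 (mod 289)
273^4 ≡ 222 (mod 289)
273^8 ≡ 154 (mod 289)
273^16 ≡ 18 (mod 289)
273^17 ≡ 1 (mod 289) ✓
The order of 273 is 17, so the subgroup it generates has 17 elements.
Index = |(Z/289Z)^×| / |⟨273⟩| = 272 / 17 = 16.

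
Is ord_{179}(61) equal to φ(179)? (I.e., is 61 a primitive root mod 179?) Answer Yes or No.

No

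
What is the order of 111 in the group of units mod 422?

30

ord(111) | φ(422) = φ(2)·φ(211) = 1·210 = 210 = 2 · 3 · 5 · 7.
Divisors of 210: 1, 2, 3, 5, 6, 7, 10, 14, 15, 21, 30, 35, 42, 70, 105, 210.
Evaluate successive powers at the divisors of 210:
111^1 ≡ 111 (mod 422)
111^2 ≡ 83 (mod 422)
111^3 ≡ 351 (mod 422)
111^5 ≡ 15 (mod 422)
111^6 ≡ 399 (mod 422)
111^7 ≡ 401 (mod 422)
111^10 ≡ 225 (mod 422)
111^14 ≡ 19 (mod 422)
111^15 ≡ 421 (mod 422)
111^21 ≡ 23 (mod 422)
111^30 ≡ 1 (mod 422) ✓
The smallest such exponent is 30, so the order of 111 is 30.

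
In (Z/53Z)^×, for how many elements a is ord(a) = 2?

1

φ(53) = 53 − 1 = 52 = 2^2 · 13.
In a cyclic group of order 52, there are φ(d) elements of order d for each divisor d of 52, and zero for non-divisors.
2 | 52, and φ(2) = 2 − 1 = 1.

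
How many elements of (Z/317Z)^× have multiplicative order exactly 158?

φ(317) = 317 − 1 = 316 = 2^2 · 79.
In a cyclic group of order 316, there are φ(d) elements of order d for each divisor d of 316, and zero for non-divisors.
158 = 2 · 79 divides 316, and φ(158) = 78.

78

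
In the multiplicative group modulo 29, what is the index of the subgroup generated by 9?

Since 9 ∈ (Z/29Z)^×, its order divides φ(29) = 29 − 1 = 28 = 2^2 · 7.
Divisors of 28: 1, 2, 4, 7, 14, 28.
Check 9^d mod 29 for each divisor in increasing order:
9^1 ≡ 9 (mod 29)
9^2 ≡ 23 (mod 29)
9^4 ≡ 7 (mod 29)
9^7 ≡ 28 (mod 29)
9^14 ≡ 1 (mod 29) ✓
The order of 9 is 14, so the subgroup it generates has 14 elements.
[(Z/29Z)^× : ⟨9⟩] = 28/14 = 2.

2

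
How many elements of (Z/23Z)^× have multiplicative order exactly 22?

10

φ(23) = 23 − 1 = 22 = 2 · 11.
In a cyclic group of order 22, there are φ(d) elements of order d for each divisor d of 22, and zero for non-divisors.
22 = 2 · 11 divides 22, and φ(22) = 10.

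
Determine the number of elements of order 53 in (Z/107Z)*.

52

φ(107) = 107 − 1 = 106 = 2 · 53.
In a cyclic group of order 106, there are φ(d) elements of order d for each divisor d of 106, and zero for non-divisors.
53 | 106, and φ(53) = 53 − 1 = 52.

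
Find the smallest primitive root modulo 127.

3

φ(127) = 127 − 1 = 126 = 2 · 3^2 · 7.
g is a primitive root iff g^(126/q) ≢ 1 (mod 127) for each prime q ∈ {2, 3, 7}.
g = 2: 2^63 ≡ 1 — hits 1, so not a primitive root.
g = 3: 3^63 ≡ 126; 3^42 ≡ 107; 3^18 ≡ 4 — none is 1, so 3 is a primitive root.
Hence the least primitive root of 127 is 3.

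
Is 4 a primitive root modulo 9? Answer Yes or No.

φ(9) = φ(3^2) = 3·(3−1) = 6 = 2 · 3.
It suffices to check that the order of 4 is not a proper divisor of 6: compute 4^(6/q) for q ∈ {2, 3}.
4^3 ≡ 1 (mod 9)  [q = 2: ≡ 1 ✗]
4^2 ≡ 7 (mod 9)  [q = 3: ≢ 1 ✓]
The check at q = 2 fails, so 4 generates a proper subgroup.

No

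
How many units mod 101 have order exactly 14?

0

φ(101) = 101 − 1 = 100 = 2^2 · 5^2.
In a cyclic group of order 100, there are φ(d) elements of order d for each divisor d of 100, and zero for non-divisors.
Since 14 ∤ 100, the count is 0.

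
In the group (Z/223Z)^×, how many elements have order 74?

36

φ(223) = 223 − 1 = 222 = 2 · 3 · 37.
Since (Z/223Z)^× is cyclic of order 222, the number of elements of order d is φ(d) when d | 222 and 0 otherwise.
74 = 2 · 37 divides 222, and φ(74) = 36.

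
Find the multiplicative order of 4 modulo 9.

3

By Lagrange's theorem, ord_9(4) divides φ(9) = φ(3^2) = 3·(3−1) = 6 = 2 · 3.
Divisors of 6: 1, 2, 3, 6.
Check 4^d mod 9 for each divisor in increasing order:
4^1 ≡ 4 (mod 9)
4^2 ≡ 7 (mod 9)
4^3 ≡ 1 (mod 9) ✓
The smallest such exponent is 3, so the order of 4 is 3.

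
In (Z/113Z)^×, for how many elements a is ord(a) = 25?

φ(113) = 113 − 1 = 112 = 2^4 · 7.
In a cyclic group of order 112, there are φ(d) elements of order d for each divisor d of 112, and zero for non-divisors.
Here 112 is not a multiple of 25, so there are no elements of order 25.

0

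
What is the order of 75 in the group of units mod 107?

53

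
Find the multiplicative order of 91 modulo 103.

51

The order of 91 must divide φ(103) = 103 − 1 = 102 = 2 · 3 · 17.
Divisors of 102: 1, 2, 3, 6, 17, 34, 51, 102.
Test each divisor d:
91^1 ≡ 91
91^2 ≡ 41
91^3 ≡ 23
91^6 ≡ 14
91^17 ≡ 46
91^34 ≡ 56
91^51 ≡ 1
Hence ord(91) = 51.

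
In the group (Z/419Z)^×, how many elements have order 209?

180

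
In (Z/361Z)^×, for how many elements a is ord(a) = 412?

0

φ(361) = φ(19^2) = 19·(19−1) = 342 = 2 · 3^2 · 19.
(Z/361Z)^× is cyclic (|G| = 342); a cyclic group of order m has exactly φ(d) elements of each order d | m, and none otherwise.
Here 342 is not a multiple of 412, so there are no elements of order 412.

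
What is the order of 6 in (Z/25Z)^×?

5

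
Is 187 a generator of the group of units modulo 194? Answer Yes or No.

Yes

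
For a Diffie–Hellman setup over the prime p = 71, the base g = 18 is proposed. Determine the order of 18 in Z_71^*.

35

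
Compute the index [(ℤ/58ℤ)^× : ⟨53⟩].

ord(53) | φ(58) = φ(2)·φ(29) = 1·28 = 28 = 2^2 · 7.
Divisors of 28: 1, 2, 4, 7, 14, 28.
Compute 53^d (mod 58) for the divisors d until we hit 1:
53^1 ≡ 53
53^2 ≡ 25
53^4 ≡ 45
53^7 ≡ 1
Thus |⟨53⟩| = ord(53) = 7.
The index is φ(58) / ord(53) = 28 / 7 = 4.

4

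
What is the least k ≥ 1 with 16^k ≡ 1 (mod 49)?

21

Since 16 ∈ (Z/49Z)^×, its order divides φ(49) = φ(7^2) = 7·(7−1) = 42 = 2 · 3 · 7.
Divisors of 42: 1, 2, 3, 6, 7, 14, 21, 42.
Compute 16^d (mod 49) for the divisors d until we hit 1:
16^1 ≡ 16
16^2 ≡ 11
16^3 ≡ 29
16^6 ≡ 8
16^7 ≡ 30
16^14 ≡ 18
16^21 ≡ 1
Hence ord(16) = 21.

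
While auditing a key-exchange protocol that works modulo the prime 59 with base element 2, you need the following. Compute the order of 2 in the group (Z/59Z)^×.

58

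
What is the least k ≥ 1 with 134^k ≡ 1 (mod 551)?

28

The order of 134 must divide φ(551) = φ(19·29) = (19−1)·(29−1) = 18·28 = 504 = 2^3 · 3^2 · 7.
Divisors of 504: 1, 2, 3, 4, 6, 7, 8, 9, 12, 14, 18, 21, 24, 28, 36, 42, 56, 63, 72, 84, 126, 168, 252, 504.
Check 134^d mod 551 for each divisor in increasing order:
134^1 ≡ 134 (mod 551)
134^2 ≡ 324 (mod 551)
134^3 ≡ 438 (mod 551)
134^4 ≡ 286 (mod 551)
134^6 ≡ 96 (mod 551)
134^7 ≡ 191 (mod 551)
134^8 ≡ 248 (mod 551)
134^9 ≡ 172 (mod 551)
134^12 ≡ 400 (mod 551)
134^14 ≡ 115 (mod 551)
134^18 ≡ 381 (mod 551)
134^21 ≡ 476 (mod 551)
134^24 ≡ 210 (mod 551)
134^28 ≡ 1 (mod 551) ✓
Therefore the multiplicative order of 134 modulo 551 is 28.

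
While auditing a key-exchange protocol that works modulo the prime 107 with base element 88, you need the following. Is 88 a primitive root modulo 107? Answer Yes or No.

Yes

φ(107) = 107 − 1 = 106 = 2 · 53.
Test 88^(106/q) mod 107 for each prime factor q of 106:
88^53 ≡ 106 (mod 107)  [q = 2: ≢ 1 ✓]
88^2 ≡ 40 (mod 107)  [q = 53: ≢ 1 ✓]
All checks pass, so 88 has order 106 and is a primitive root modulo 107.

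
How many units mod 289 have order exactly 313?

0

φ(289) = φ(17^2) = 17·(17−1) = 272 = 2^4 · 17.
In a cyclic group of order 272, there are φ(d) elements of order d for each divisor d of 272, and zero for non-divisors.
313 does not divide 272, so no element of (Z/289Z)^× has order 313.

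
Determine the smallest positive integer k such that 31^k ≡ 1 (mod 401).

400

By Lagrange's theorem, ord_401(31) divides φ(401) = 401 − 1 = 400 = 2^4 · 5^2.
Divisors of 400: 1, 2, 4, 5, 8, 10, 16, 20, 25, 40, 50, 80, 100, 200, 400.
Test each divisor d:
31^1 ≡ 31 (mod 401)
31^2 ≡ 159 (mod 401)
31^4 ≡ 18 (mod 401)
31^5 ≡ 157 (mod 401)
31^8 ≡ 324 (mod 401)
31^10 ≡ 188 (mod 401)
31^16 ≡ 315 (mod 401)
31^20 ≡ 56 (mod 401)
31^25 ≡ 371 (mod 401)
31^40 ≡ 329 (mod 401)
31^50 ≡ 98 (mod 401)
31^80 ≡ 372 (mod 401)
31^100 ≡ 381 (mod 401)
31^200 ≡ 400 (mod 401)
31^400 ≡ 1 (mod 401) ✓
The smallest such exponent is 400, so the order of 31 is 400.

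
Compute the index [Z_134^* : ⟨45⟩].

3

ord(45) | φ(134) = φ(2)·φ(67) = 1·66 = 66 = 2 · 3 · 11.
Divisors of 66: 1, 2, 3, 6, 11, 22, 33, 66.
Compute 45^d (mod 134) for the divisors d until we hit 1:
45^1 ≡ 45 (mod 134)
45^2 ≡ 15 (mod 134)
45^3 ≡ 5 (mod 134)
45^6 ≡ 25 (mod 134)
45^11 ≡ 133 (mod 134)
45^22 ≡ 1 (mod 134) ✓
The order of 45 is 22, so the subgroup it generates has 22 elements.
[(Z/134Z)^× : ⟨45⟩] = 66/22 = 3.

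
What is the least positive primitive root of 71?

7

φ(71) = 71 − 1 = 70 = 2 · 5 · 7.
g is a primitive root iff g^(70/q) ≢ 1 (mod 71) for each prime q ∈ {2, 5, 7}.
g = 2: 2^35 ≡ 1 — hits 1, so not a primitive root.
g = 3: 3^35 ≡ 1 — hits 1, so not a primitive root.
g = 4: 4^35 ≡ 1 — hits 1, so not a primitive root.
g = 5: 5^35 ≡ 1 — hits 1, so not a primitive root.
g = 6: 6^35 ≡ 1 — hits 1, so not a primitive root.
g = 7: 7^35 ≡ 70; 7^14 ≡ 54; 7^10 ≡ 45 — none is 1, so 7 is a primitive root.
The smallest primitive root modulo 71 is 7.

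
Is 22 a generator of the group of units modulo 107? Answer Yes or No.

Yes

φ(107) = 107 − 1 = 106 = 2 · 53.
22 is a primitive root mod 107 iff 22^(φ(107)/q) ≢ 1 for every prime q | φ(107), i.e. q ∈ {2, 53}.
22^53 ≡ 106 (mod 107)  [q = 2: ≢ 1 ✓]
22^2 ≡ 56 (mod 107)  [q = 53: ≢ 1 ✓]
All checks pass, so 22 has order 106 and is a primitive root modulo 107.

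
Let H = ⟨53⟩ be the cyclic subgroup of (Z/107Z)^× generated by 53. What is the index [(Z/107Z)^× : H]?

2

The order of 53 must divide φ(107) = 107 − 1 = 106 = 2 · 53.
Divisors of 106: 1, 2, 53, 106.
Evaluate successive powers at the divisors of 106:
53^1 ≡ 53
53^2 ≡ 27
53^53 ≡ 1
So ord_107(53) = 53, hence |⟨53⟩| = 53.
Index = |(Z/107Z)^×| / |⟨53⟩| = 106 / 53 = 2.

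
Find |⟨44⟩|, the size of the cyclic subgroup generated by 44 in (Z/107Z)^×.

53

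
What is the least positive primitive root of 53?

2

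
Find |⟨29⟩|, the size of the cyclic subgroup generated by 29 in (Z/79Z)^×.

ord(29) | φ(79) = 79 − 1 = 78 = 2 · 3 · 13.
Divisors of 78: 1, 2, 3, 6, 13, 26, 39, 78.
Test each divisor d:
29^1 ≡ 29
29^2 ≡ 51
29^3 ≡ 57
29^6 ≡ 10
29^13 ≡ 56
29^26 ≡ 55
29^39 ≡ 78
29^78 ≡ 1
So ord_79(29) = 78.

78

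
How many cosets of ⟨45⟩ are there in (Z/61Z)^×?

2

Since 45 ∈ (Z/61Z)^×, its order divides φ(61) = 61 − 1 = 60 = 2^2 · 3 · 5.
Divisors of 60: 1, 2, 3, 4, 5, 6, 10, 12, 15, 20, 30, 60.
Evaluate successive powers at the divisors of 60:
45^1 ≡ 45
45^2 ≡ 12
45^3 ≡ 52
45^4 ≡ 22
45^5 ≡ 14
45^6 ≡ 20
45^10 ≡ 13
45^12 ≡ 34
45^15 ≡ 60
45^20 ≡ 47
45^30 ≡ 1
Thus |⟨45⟩| = ord(45) = 30.
Index = |(Z/61Z)^×| / |⟨45⟩| = 60 / 30 = 2.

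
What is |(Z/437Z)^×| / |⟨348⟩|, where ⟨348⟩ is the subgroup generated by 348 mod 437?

4

ord(348) | φ(437) = φ(19·23) = (19−1)·(23−1) = 18·22 = 396 = 2^2 · 3^2 · 11.
Divisors of 396: 1, 2, 3, 4, 6, 9, 11, 12, 18, 22, 33, 36, 44, 66, 99, 132, 198, 396.
Compute 348^d (mod 437) for the divisors d until we hit 1:
348^1 ≡ 348
348^2 ≡ 55
348^3 ≡ 349
348^4 ≡ 403
348^6 ≡ 315
348^9 ≡ 248
348^11 ≡ 93
348^12 ≡ 26
348^18 ≡ 324
348^22 ≡ 346
348^33 ≡ 277
348^36 ≡ 96
348^44 ≡ 415
348^66 ≡ 254
348^99 ≡ 1
So ord_437(348) = 99, hence |⟨348⟩| = 99.
[(Z/437Z)^× : ⟨348⟩] = 396/99 = 4.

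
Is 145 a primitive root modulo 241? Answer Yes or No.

φ(241) = 241 − 1 = 240 = 2^4 · 3 · 5.
An element g generates (Z/241Z)^× iff g^(240/q) ≢ 1 (mod 241) for each prime q ∈ {2, 3, 5}.
145^120 ≡ 1 (mod 241)  [q = 2: ≡ 1 ✗]
145^80 ≡ 15 (mod 241)  [q = 3: ≢ 1 ✓]
145^48 ≡ 87 (mod 241)  [q = 5: ≢ 1 ✓]
The check at q = 2 fails, so 145 generates a proper subgroup.

No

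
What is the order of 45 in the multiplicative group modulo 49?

42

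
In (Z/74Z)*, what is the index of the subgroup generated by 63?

12

Since 63 ∈ (Z/74Z)^×, its order divides φ(74) = φ(2)·φ(37) = 1·36 = 36 = 2^2 · 3^2.
Divisors of 36: 1, 2, 3, 4, 6, 9, 12, 18, 36.
Compute 63^d (mod 74) for the divisors d until we hit 1:
63^1 ≡ 63
63^2 ≡ 47
63^3 ≡ 1
The order of 63 is 3, so the subgroup it generates has 3 elements.
Index = |(Z/74Z)^×| / |⟨63⟩| = 36 / 3 = 12.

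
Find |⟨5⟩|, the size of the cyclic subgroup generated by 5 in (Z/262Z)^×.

65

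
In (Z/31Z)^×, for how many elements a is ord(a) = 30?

8

φ(31) = 31 − 1 = 30 = 2 · 3 · 5.
Since (Z/31Z)^× is cyclic of order 30, the number of elements of order d is φ(d) when d | 30 and 0 otherwise.
30 = 2 · 3 · 5 divides 30, and φ(30) = 8.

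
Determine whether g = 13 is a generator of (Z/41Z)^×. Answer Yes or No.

φ(41) = 41 − 1 = 40 = 2^3 · 5.
13 is a primitive root mod 41 iff 13^(φ(41)/q) ≢ 1 for every prime q | φ(41), i.e. q ∈ {2, 5}.
13^20 ≡ 40 (mod 41)  [q = 2: ≢ 1 ✓]
13^8 ≡ 10 (mod 41)  [q = 5: ≢ 1 ✓]
All checks pass, so 13 has order 40 and is a primitive root modulo 41.

Yes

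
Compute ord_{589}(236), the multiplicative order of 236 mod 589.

30

By Lagrange's theorem, ord_589(236) divides φ(589) = φ(19·31) = (19−1)·(31−1) = 18·30 = 540 = 2^2 · 3^3 · 5.
Divisors of 540: 1, 2, 3, 4, 5, 6, 9, 10, 12, 15, 18, 20, 27, 30, 36, 45, 54, 60, 90, 108, 135, 180, 270, 540.
Evaluate successive powers at the divisors of 540:
236^1 ≡ 236
236^2 ≡ 330
236^3 ≡ 132
236^4 ≡ 524
236^5 ≡ 563
236^6 ≡ 343
236^9 ≡ 512
236^10 ≡ 87
236^12 ≡ 438
236^15 ≡ 94
236^18 ≡ 39
236^20 ≡ 501
236^27 ≡ 531
236^30 ≡ 1
The smallest such exponent is 30, so the order of 236 is 30.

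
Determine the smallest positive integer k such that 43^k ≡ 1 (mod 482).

The order of 43 must divide φ(482) = φ(2)·φ(241) = 1·240 = 240 = 2^4 · 3 · 5.
Divisors of 240: 1, 2, 3, 4, 5, 6, 8, 10, 12, 15, 16, 20, 24, 30, 40, 48, 60, 80, 120, 240.
Compute 43^d (mod 482) for the divisors d until we hit 1:
43^1 ≡ 43 (mod 482)
43^2 ≡ 403 (mod 482)
43^3 ≡ 459 (mod 482)
43^4 ≡ 457 (mod 482)
43^5 ≡ 371 (mod 482)
43^6 ≡ 47 (mod 482)
43^8 ≡ 143 (mod 482)
43^10 ≡ 271 (mod 482)
43^12 ≡ 281 (mod 482)
43^15 ≡ 285 (mod 482)
43^16 ≡ 205 (mod 482)
43^20 ≡ 177 (mod 482)
43^24 ≡ 395 (mod 482)
43^30 ≡ 249 (mod 482)
43^40 ≡ 481 (mod 482)
43^48 ≡ 339 (mod 482)
43^60 ≡ 305 (mod 482)
43^80 ≡ 1 (mod 482) ✓
Therefore the multiplicative order of 43 modulo 482 is 80.

80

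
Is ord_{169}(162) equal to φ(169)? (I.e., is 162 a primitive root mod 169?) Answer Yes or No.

φ(169) = φ(13^2) = 13·(13−1) = 156 = 2^2 · 3 · 13.
162 is a primitive root mod 169 iff 162^(φ(169)/q) ≢ 1 for every prime q | φ(169), i.e. q ∈ {2, 3, 13}.
162^78 ≡ 168 (mod 169)  [q = 2: ≢ 1 ✓]
162^52 ≡ 22 (mod 169)  [q = 3: ≢ 1 ✓]
162^12 ≡ 118 (mod 169)  [q = 13: ≢ 1 ✓]
None equal 1, so ord_169(162) = 156: 162 is a primitive root.

Yes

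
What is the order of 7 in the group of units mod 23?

The order of 7 must divide φ(23) = 23 − 1 = 22 = 2 · 11.
Divisors of 22: 1, 2, 11, 22.
Test each divisor d:
7^1 ≡ 7 (mod 23)
7^2 ≡ 3 (mod 23)
7^11 ≡ 22 (mod 23)
7^22 ≡ 1 (mod 23) ✓
So ord_23(7) = 22.

22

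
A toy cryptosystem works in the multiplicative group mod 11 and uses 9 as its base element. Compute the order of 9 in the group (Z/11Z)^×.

By Lagrange's theorem, ord_11(9) divides φ(11) = 11 − 1 = 10 = 2 · 5.
Divisors of 10: 1, 2, 5, 10.
Evaluate successive powers at the divisors of 10:
9^1 ≡ 9 (mod 11)
9^2 ≡ 4 (mod 11)
9^5 ≡ 1 (mod 11) ✓
The smallest such exponent is 5, so the order of 9 is 5.

5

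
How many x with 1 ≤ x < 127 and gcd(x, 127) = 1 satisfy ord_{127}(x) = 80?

0

φ(127) = 127 − 1 = 126 = 2 · 3^2 · 7.
Since (Z/127Z)^× is cyclic of order 126, the number of elements of order d is φ(d) when d | 126 and 0 otherwise.
80 does not divide 126, so no element of (Z/127Z)^× has order 80.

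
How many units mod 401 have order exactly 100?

40

φ(401) = 401 − 1 = 400 = 2^4 · 5^2.
(Z/401Z)^× is cyclic (|G| = 400); a cyclic group of order m has exactly φ(d) elements of each order d | m, and none otherwise.
100 = 2^2 · 5^2 divides 400, and φ(100) = 40.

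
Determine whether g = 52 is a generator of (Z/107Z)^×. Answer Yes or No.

No

φ(107) = 107 − 1 = 106 = 2 · 53.
An element g generates (Z/107Z)^× iff g^(106/q) ≢ 1 (mod 107) for each prime q ∈ {2, 53}.
52^53 ≡ 1 (mod 107)  [q = 2: ≡ 1 ✗]
52^2 ≡ 29 (mod 107)  [q = 53: ≢ 1 ✓]
52^53 ≡ 1 shows ord(52) | 53, strictly less than φ(107); not a primitive root.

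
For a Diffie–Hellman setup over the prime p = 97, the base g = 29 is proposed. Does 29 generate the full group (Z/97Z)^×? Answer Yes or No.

Yes

φ(97) = 97 − 1 = 96 = 2^5 · 3.
29 is a primitive root mod 97 iff 29^(φ(97)/q) ≢ 1 for every prime q | φ(97), i.e. q ∈ {2, 3}.
29^48 ≡ 96 (mod 97)  [q = 2: ≢ 1 ✓]
29^32 ≡ 35 (mod 97)  [q = 3: ≢ 1 ✓]
All checks pass, so 29 has order 96 and is a primitive root modulo 97.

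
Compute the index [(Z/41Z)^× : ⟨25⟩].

ord(25) | φ(41) = 41 − 1 = 40 = 2^3 · 5.
Divisors of 40: 1, 2, 4, 5, 8, 10, 20, 40.
Check 25^d mod 41 for each divisor in increasing order:
25^1 ≡ 25 (mod 41)
25^2 ≡ 10 (mod 41)
25^4 ≡ 18 (mod 41)
25^5 ≡ 40 (mod 41)
25^8 ≡ 37 (mod 41)
25^10 ≡ 1 (mod 41) ✓
So ord_41(25) = 10, hence |⟨25⟩| = 10.
Index = |(Z/41Z)^×| / |⟨25⟩| = 40 / 10 = 4.

4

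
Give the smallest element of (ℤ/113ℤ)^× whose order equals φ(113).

3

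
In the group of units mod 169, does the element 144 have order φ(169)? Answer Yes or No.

φ(169) = φ(13^2) = 13·(13−1) = 156 = 2^2 · 3 · 13.
An element g generates (Z/169Z)^× iff g^(156/q) ≢ 1 (mod 169) for each prime q ∈ {2, 3, 13}.
144^78 ≡ 1 (mod 169)  [q = 2: ≡ 1 ✗]
144^52 ≡ 1 (mod 169)  [q = 3: ≡ 1 ✗]
144^12 ≡ 27 (mod 169)  [q = 13: ≢ 1 ✓]
The check at q = 2 fails, so 144 generates a proper subgroup.

No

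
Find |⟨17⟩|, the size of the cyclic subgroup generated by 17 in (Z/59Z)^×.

29

By Lagrange's theorem, ord_59(17) divides φ(59) = 59 − 1 = 58 = 2 · 29.
Divisors of 58: 1, 2, 29, 58.
Compute 17^d (mod 59) for the divisors d until we hit 1:
17^1 ≡ 17 (mod 59)
17^2 ≡ 53 (mod 59)
17^29 ≡ 1 (mod 59) ✓
Hence ord(17) = 29.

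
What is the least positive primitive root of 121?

2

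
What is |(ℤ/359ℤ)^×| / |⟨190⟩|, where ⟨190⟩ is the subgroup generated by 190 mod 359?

1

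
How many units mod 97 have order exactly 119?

0

φ(97) = 97 − 1 = 96 = 2^5 · 3.
(Z/97Z)^× is cyclic (|G| = 96); a cyclic group of order m has exactly φ(d) elements of each order d | m, and none otherwise.
Since 119 ∤ 96, the count is 0.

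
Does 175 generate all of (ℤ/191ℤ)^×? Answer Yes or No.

Yes

φ(191) = 191 − 1 = 190 = 2 · 5 · 19.
It suffices to check that the order of 175 is not a proper divisor of 190: compute 175^(190/q) for q ∈ {2, 5, 19}.
175^95 ≡ 190 (mod 191)  [q = 2: ≢ 1 ✓]
175^38 ≡ 39 (mod 191)  [q = 5: ≢ 1 ✓]
175^10 ≡ 5 (mod 191)  [q = 19: ≢ 1 ✓]
All checks pass, so 175 has order 190 and is a primitive root modulo 191.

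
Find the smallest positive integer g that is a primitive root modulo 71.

7

φ(71) = 71 − 1 = 70 = 2 · 5 · 7.
g is a primitive root iff g^(70/q) ≢ 1 (mod 71) for each prime q ∈ {2, 5, 7}.
g = 2: 2^35 ≡ 1 — hits 1, so not a primitive root.
g = 3: 3^35 ≡ 1 — hits 1, so not a primitive root.
g = 4: 4^35 ≡ 1 — hits 1, so not a primitive root.
g = 5: 5^35 ≡ 1 — hits 1, so not a primitive root.
g = 6: 6^35 ≡ 1 — hits 1, so not a primitive root.
g = 7: 7^35 ≡ 70; 7^14 ≡ 54; 7^10 ≡ 45 — none is 1, so 7 is a primitive root.
Hence the least primitive root of 71 is 7.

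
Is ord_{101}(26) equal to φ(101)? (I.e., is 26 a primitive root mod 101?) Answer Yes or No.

φ(101) = 101 − 1 = 100 = 2^2 · 5^2.
Test 26^(100/q) mod 101 for each prime factor q of 100:
26^50 ≡ 100 (mod 101)  [q = 2: ≢ 1 ✓]
26^20 ≡ 36 (mod 101)  [q = 5: ≢ 1 ✓]
None equal 1, so ord_101(26) = 100: 26 is a primitive root.

Yes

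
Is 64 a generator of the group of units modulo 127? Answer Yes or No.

No

φ(127) = 127 − 1 = 126 = 2 · 3^2 · 7.
An element g generates (Z/127Z)^× iff g^(126/q) ≢ 1 (mod 127) for each prime q ∈ {2, 3, 7}.
64^63 ≡ 1 (mod 127)  [q = 2: ≡ 1 ✗]
64^42 ≡ 1 (mod 127)  [q = 3: ≡ 1 ✗]
64^18 ≡ 8 (mod 127)  [q = 7: ≢ 1 ✓]
The check at q = 2 fails, so 64 generates a proper subgroup.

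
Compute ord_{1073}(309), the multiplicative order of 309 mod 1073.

252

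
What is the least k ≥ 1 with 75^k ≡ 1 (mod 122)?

6

Since 75 ∈ (Z/122Z)^×, its order divides φ(122) = φ(2)·φ(61) = 1·60 = 60 = 2^2 · 3 · 5.
Divisors of 60: 1, 2, 3, 4, 5, 6, 10, 12, 15, 20, 30, 60.
Test each divisor d:
75^1 ≡ 75 (mod 122)
75^2 ≡ 13 (mod 122)
75^3 ≡ 121 (mod 122)
75^4 ≡ 47 (mod 122)
75^5 ≡ 109 (mod 122)
75^6 ≡ 1 (mod 122) ✓
So ord_122(75) = 6.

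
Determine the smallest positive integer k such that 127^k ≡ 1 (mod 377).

84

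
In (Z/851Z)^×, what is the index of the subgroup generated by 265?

18

ord(265) | φ(851) = φ(23·37) = (23−1)·(37−1) = 22·36 = 792 = 2^3 · 3^2 · 11.
Divisors of 792: 1, 2, 3, 4, 6, 8, 9, 11, 12, 18, 22, 24, 33, 36, 44, 66, 72, 88, 99, 132, 198, 264, 396, 792.
Evaluate successive powers at the divisors of 792:
265^1 ≡ 265
265^2 ≡ 443
265^3 ≡ 808
265^4 ≡ 519
265^6 ≡ 147
265^8 ≡ 445
265^9 ≡ 487
265^11 ≡ 438
265^12 ≡ 334
265^18 ≡ 591
265^22 ≡ 369
265^24 ≡ 75
265^33 ≡ 783
265^36 ≡ 371
265^44 ≡ 1
The order of 265 is 44, so the subgroup it generates has 44 elements.
Index = |(Z/851Z)^×| / |⟨265⟩| = 792 / 44 = 18.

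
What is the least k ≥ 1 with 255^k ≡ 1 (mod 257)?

16

By Lagrange's theorem, ord_257(255) divides φ(257) = 257 − 1 = 256 = 2^8.
Divisors of 256: 1, 2, 4, 8, 16, 32, 64, 128, 256.
Test each divisor d:
255^1 ≡ 255
255^2 ≡ 4
255^4 ≡ 16
255^8 ≡ 256
255^16 ≡ 1
The smallest such exponent is 16, so the order of 255 is 16.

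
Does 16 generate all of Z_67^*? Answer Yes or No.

φ(67) = 67 − 1 = 66 = 2 · 3 · 11.
An element g generates (Z/67Z)^× iff g^(66/q) ≢ 1 (mod 67) for each prime q ∈ {2, 3, 11}.
16^33 ≡ 1 (mod 67)  [q = 2: ≡ 1 ✗]
16^22 ≡ 37 (mod 67)  [q = 3: ≢ 1 ✓]
16^6 ≡ 14 (mod 67)  [q = 11: ≢ 1 ✓]
The check at q = 2 fails, so 16 generates a proper subgroup.

No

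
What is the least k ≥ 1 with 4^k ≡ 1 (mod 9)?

3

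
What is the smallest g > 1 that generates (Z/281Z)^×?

φ(281) = 281 − 1 = 280 = 2^3 · 5 · 7.
g is a primitive root iff g^(280/q) ≢ 1 (mod 281) for each prime q ∈ {2, 5, 7}.
g = 2: 2^140 ≡ 1 — hits 1, so not a primitive root.
g = 3: 3^140 ≡ 280; 3^56 ≡ 86; 3^40 ≡ 249 — none is 1, so 3 is a primitive root.
The smallest primitive root modulo 281 is 3.

3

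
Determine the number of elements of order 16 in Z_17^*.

φ(17) = 17 − 1 = 16 = 2^4.
Since (Z/17Z)^× is cyclic of order 16, the number of elements of order d is φ(d) when d | 16 and 0 otherwise.
16 = 2^4 divides 16, and φ(16) = 8.

8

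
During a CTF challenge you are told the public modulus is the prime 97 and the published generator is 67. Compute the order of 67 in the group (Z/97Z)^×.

32

By Lagrange's theorem, ord_97(67) divides φ(97) = 97 − 1 = 96 = 2^5 · 3.
Divisors of 96: 1, 2, 3, 4, 6, 8, 12, 16, 24, 32, 48, 96.
Test each divisor d:
67^1 ≡ 67 (mod 97)
67^2 ≡ 27 (mod 97)
67^3 ≡ 63 (mod 97)
67^4 ≡ 50 (mod 97)
67^6 ≡ 89 (mod 97)
67^8 ≡ 75 (mod 97)
67^12 ≡ 64 (mod 97)
67^16 ≡ 96 (mod 97)
67^24 ≡ 22 (mod 97)
67^32 ≡ 1 (mod 97) ✓
So ord_97(67) = 32.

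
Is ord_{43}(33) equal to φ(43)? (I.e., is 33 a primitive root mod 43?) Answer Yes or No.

φ(43) = 43 − 1 = 42 = 2 · 3 · 7.
It suffices to check that the order of 33 is not a proper divisor of 42: compute 33^(42/q) for q ∈ {2, 3, 7}.
33^21 ≡ 42 (mod 43)  [q = 2: ≢ 1 ✓]
33^14 ≡ 36 (mod 43)  [q = 3: ≢ 1 ✓]
33^6 ≡ 35 (mod 43)  [q = 7: ≢ 1 ✓]
Every test exponent gives a nontrivial residue, hence 33 generates the full group.

Yes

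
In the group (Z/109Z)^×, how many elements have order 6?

2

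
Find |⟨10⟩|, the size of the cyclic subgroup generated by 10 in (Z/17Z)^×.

16

The order of 10 must divide φ(17) = 17 − 1 = 16 = 2^4.
Divisors of 16: 1, 2, 4, 8, 16.
Check 10^d mod 17 for each divisor in increasing order:
10^1 ≡ 10
10^2 ≡ 15
10^4 ≡ 4
10^8 ≡ 16
10^16 ≡ 1
The smallest such exponent is 16, so the order of 10 is 16.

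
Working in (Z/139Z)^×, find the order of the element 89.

69

ord(89) | φ(139) = 139 − 1 = 138 = 2 · 3 · 23.
Divisors of 138: 1, 2, 3, 6, 23, 46, 69, 138.
Compute 89^d (mod 139) for the divisors d until we hit 1:
89^1 ≡ 89 (mod 139)
89^2 ≡ 137 (mod 139)
89^3 ≡ 100 (mod 139)
89^6 ≡ 131 (mod 139)
89^23 ≡ 96 (mod 139)
89^46 ≡ 42 (mod 139)
89^69 ≡ 1 (mod 139) ✓
Therefore the multiplicative order of 89 modulo 139 is 69.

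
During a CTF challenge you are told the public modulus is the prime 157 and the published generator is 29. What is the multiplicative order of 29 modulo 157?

52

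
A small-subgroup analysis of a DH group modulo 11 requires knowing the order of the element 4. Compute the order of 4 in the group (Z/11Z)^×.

5

By Lagrange's theorem, ord_11(4) divides φ(11) = 11 − 1 = 10 = 2 · 5.
Divisors of 10: 1, 2, 5, 10.
Evaluate successive powers at the divisors of 10:
4^1 ≡ 4 (mod 11)
4^2 ≡ 5 (mod 11)
4^5 ≡ 1 (mod 11) ✓
Therefore the multiplicative order of 4 modulo 11 is 5.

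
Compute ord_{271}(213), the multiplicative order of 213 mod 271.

135

ord(213) | φ(271) = 271 − 1 = 270 = 2 · 3^3 · 5.
Divisors of 270: 1, 2, 3, 5, 6, 9, 10, 15, 18, 27, 30, 45, 54, 90, 135, 270.
Evaluate successive powers at the divisors of 270:
213^1 ≡ 213 (mod 271)
213^2 ≡ 112 (mod 271)
213^3 ≡ 8 (mod 271)
213^5 ≡ 83 (mod 271)
213^6 ≡ 64 (mod 271)
213^9 ≡ 241 (mod 271)
213^10 ≡ 114 (mod 271)
213^15 ≡ 248 (mod 271)
213^18 ≡ 87 (mod 271)
213^27 ≡ 100 (mod 271)
213^30 ≡ 258 (mod 271)
213^45 ≡ 28 (mod 271)
213^54 ≡ 244 (mod 271)
213^90 ≡ 242 (mod 271)
213^135 ≡ 1 (mod 271) ✓
The smallest such exponent is 135, so the order of 213 is 135.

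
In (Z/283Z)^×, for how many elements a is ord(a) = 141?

92

φ(283) = 283 − 1 = 282 = 2 · 3 · 47.
In a cyclic group of order 282, there are φ(d) elements of order d for each divisor d of 282, and zero for non-divisors.
141 = 3 · 47 divides 282, and φ(141) = 92.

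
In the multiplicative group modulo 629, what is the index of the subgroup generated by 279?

The order of 279 must divide φ(629) = φ(17·37) = (17−1)·(37−1) = 16·36 = 576 = 2^6 · 3^2.
Divisors of 576: 1, 2, 3, 4, 6, 8, 9, 12, 16, 18, 24, 32, 36, 48, 64, 72, 96, 144, 192, 288, 576.
Evaluate successive powers at the divisors of 576:
279^1 ≡ 279 (mod 629)
279^2 ≡ 474 (mod 629)
279^3 ≡ 156 (mod 629)
279^4 ≡ 123 (mod 629)
279^6 ≡ 434 (mod 629)
279^8 ≡ 33 (mod 629)
279^9 ≡ 401 (mod 629)
279^12 ≡ 285 (mod 629)
279^16 ≡ 460 (mod 629)
279^18 ≡ 406 (mod 629)
279^24 ≡ 84 (mod 629)
279^32 ≡ 256 (mod 629)
279^36 ≡ 38 (mod 629)
279^48 ≡ 137 (mod 629)
279^64 ≡ 120 (mod 629)
279^72 ≡ 186 (mod 629)
279^96 ≡ 528 (mod 629)
279^144 ≡ 1 (mod 629) ✓
Thus |⟨279⟩| = ord(279) = 144.
[(Z/629Z)^× : ⟨279⟩] = 576/144 = 4.

4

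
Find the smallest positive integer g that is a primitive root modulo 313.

φ(313) = 313 − 1 = 312 = 2^3 · 3 · 13.
g is a primitive root iff g^(312/q) ≢ 1 (mod 313) for each prime q ∈ {2, 3, 13}.
g = 2: 2^156 ≡ 1 — hits 1, so not a primitive root.
g = 3: 3^156 ≡ 1 — hits 1, so not a primitive root.
g = 4: 4^156 ≡ 1 — hits 1, so not a primitive root.
g = 5: 5^156 ≡ 312; 5^104 ≡ 1 — hits 1, so not a primitive root.
g = 6: 6^156 ≡ 1 — hits 1, so not a primitive root.
g = 7: 7^156 ≡ 312; 7^104 ≡ 1 — hits 1, so not a primitive root.
g = 8: 8^156 ≡ 1 — hits 1, so not a primitive root.
g = 9: 9^156 ≡ 1 — hits 1, so not a primitive root.
g = 10: 10^156 ≡ 312; 10^104 ≡ 214; 10^24 ≡ 103 — none is 1, so 10 is a primitive root.
The smallest primitive root modulo 313 is 10.

10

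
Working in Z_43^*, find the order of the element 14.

21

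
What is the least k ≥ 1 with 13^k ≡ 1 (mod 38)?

Since 13 ∈ (Z/38Z)^×, its order divides φ(38) = φ(2)·φ(19) = 1·18 = 18 = 2 · 3^2.
Divisors of 18: 1, 2, 3, 6, 9, 18.
Evaluate successive powers at the divisors of 18:
13^1 ≡ 13
13^2 ≡ 17
13^3 ≡ 31
13^6 ≡ 11
13^9 ≡ 37
13^18 ≡ 1
The smallest such exponent is 18, so the order of 13 is 18.

18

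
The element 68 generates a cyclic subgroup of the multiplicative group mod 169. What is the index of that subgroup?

4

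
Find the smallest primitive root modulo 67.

2

φ(67) = 67 − 1 = 66 = 2 · 3 · 11.
Test candidates g = 2, 3, … against the prime factors q ∈ {2, 3, 11} of φ(67): g is a generator iff g^(66/q) ≢ 1 for every such q.
g = 2: 2^33 ≡ 66; 2^22 ≡ 37; 2^6 ≡ 64 — none is 1, so 2 is a primitive root.
So 2 is the smallest generator of (Z/67Z)^×.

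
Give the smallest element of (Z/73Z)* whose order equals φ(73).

5

φ(73) = 73 − 1 = 72 = 2^3 · 3^2.
g is a primitive root iff g^(72/q) ≢ 1 (mod 73) for each prime q ∈ {2, 3}.
g = 2: 2^36 ≡ 1 — hits 1, so not a primitive root.
g = 3: 3^36 ≡ 1 — hits 1, so not a primitive root.
g = 4: 4^36 ≡ 1 — hits 1, so not a primitive root.
g = 5: 5^36 ≡ 72; 5^24 ≡ 8 — none is 1, so 5 is a primitive root.
So 5 is the smallest generator of (Z/73Z)^×.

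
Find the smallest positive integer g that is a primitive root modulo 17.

3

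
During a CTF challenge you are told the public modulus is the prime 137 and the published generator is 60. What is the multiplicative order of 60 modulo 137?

By Lagrange's theorem, ord_137(60) divides φ(137) = 137 − 1 = 136 = 2^3 · 17.
Divisors of 136: 1, 2, 4, 8, 17, 34, 68, 136.
Check 60^d mod 137 for each divisor in increasing order:
60^1 ≡ 60
60^2 ≡ 38
60^4 ≡ 74
60^8 ≡ 133
60^17 ≡ 1
So ord_137(60) = 17.

17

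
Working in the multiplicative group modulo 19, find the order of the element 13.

18

By Lagrange's theorem, ord_19(13) divides φ(19) = 19 − 1 = 18 = 2 · 3^2.
Divisors of 18: 1, 2, 3, 6, 9, 18.
Evaluate successive powers at the divisors of 18:
13^1 ≡ 13 (mod 19)
13^2 ≡ 17 (mod 19)
13^3 ≡ 12 (mod 19)
13^6 ≡ 11 (mod 19)
13^9 ≡ 18 (mod 19)
13^18 ≡ 1 (mod 19) ✓
The smallest such exponent is 18, so the order of 13 is 18.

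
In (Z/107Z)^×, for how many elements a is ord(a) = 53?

52

φ(107) = 107 − 1 = 106 = 2 · 53.
Since (Z/107Z)^× is cyclic of order 106, the number of elements of order d is φ(d) when d | 106 and 0 otherwise.
53 | 106, and φ(53) = 53 − 1 = 52.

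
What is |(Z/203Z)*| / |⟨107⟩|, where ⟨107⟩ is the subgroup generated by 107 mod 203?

ord(107) | φ(203) = φ(7·29) = (7−1)·(29−1) = 6·28 = 168 = 2^3 · 3 · 7.
Divisors of 168: 1, 2, 3, 4, 6, 7, 8, 12, 14, 21, 24, 28, 42, 56, 84, 168.
Check 107^d mod 203 for each divisor in increasing order:
107^1 ≡ 107 (mod 203)
107^2 ≡ 81 (mod 203)
107^3 ≡ 141 (mod 203)
107^4 ≡ 65 (mod 203)
107^6 ≡ 190 (mod 203)
107^7 ≡ 30 (mod 203)
107^8 ≡ 165 (mod 203)
107^12 ≡ 169 (mod 203)
107^14 ≡ 88 (mod 203)
107^21 ≡ 1 (mod 203) ✓
Thus |⟨107⟩| = ord(107) = 21.
Index = |(Z/203Z)^×| / |⟨107⟩| = 168 / 21 = 8.

8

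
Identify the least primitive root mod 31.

φ(31) = 31 − 1 = 30 = 2 · 3 · 5.
g is a primitive root iff g^(30/q) ≢ 1 (mod 31) for each prime q ∈ {2, 3, 5}.
g = 2: 2^15 ≡ 1 — hits 1, so not a primitive root.
g = 3: 3^15 ≡ 30; 3^10 ≡ 25; 3^6 ≡ 16 — none is 1, so 3 is a primitive root.
Hence the least primitive root of 31 is 3.

3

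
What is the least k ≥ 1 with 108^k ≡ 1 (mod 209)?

Since 108 ∈ (Z/209Z)^×, its order divides φ(209) = φ(11·19) = (11−1)·(19−1) = 10·18 = 180 = 2^2 · 3^2 · 5.
Divisors of 180: 1, 2, 3, 4, 5, 6, 9, 10, 12, 15, 18, 20, 30, 36, 45, 60, 90, 180.
Test each divisor d:
108^1 ≡ 108 (mod 209)
108^2 ≡ 169 (mod 209)
108^3 ≡ 69 (mod 209)
108^4 ≡ 137 (mod 209)
108^5 ≡ 166 (mod 209)
108^6 ≡ 163 (mod 209)
108^9 ≡ 170 (mod 209)
108^10 ≡ 177 (mod 209)
108^12 ≡ 26 (mod 209)
108^15 ≡ 122 (mod 209)
108^18 ≡ 58 (mod 209)
108^20 ≡ 188 (mod 209)
108^30 ≡ 45 (mod 209)
108^36 ≡ 20 (mod 209)
108^45 ≡ 56 (mod 209)
108^60 ≡ 144 (mod 209)
108^90 ≡ 1 (mod 209) ✓
Hence ord(108) = 90.

90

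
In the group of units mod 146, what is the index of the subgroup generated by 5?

1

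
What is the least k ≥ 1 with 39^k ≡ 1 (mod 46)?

11

Since 39 ∈ (Z/46Z)^×, its order divides φ(46) = φ(2)·φ(23) = 1·22 = 22 = 2 · 11.
Divisors of 22: 1, 2, 11, 22.
Check 39^d mod 46 for each divisor in increasing order:
39^1 ≡ 39 (mod 46)
39^2 ≡ 3 (mod 46)
39^11 ≡ 1 (mod 46) ✓
So ord_46(39) = 11.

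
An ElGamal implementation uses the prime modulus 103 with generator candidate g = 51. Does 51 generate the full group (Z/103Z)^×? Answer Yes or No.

Yes

φ(103) = 103 − 1 = 102 = 2 · 3 · 17.
Test 51^(102/q) mod 103 for each prime factor q of 102:
51^51 ≡ 102 (mod 103)  [q = 2: ≢ 1 ✓]
51^34 ≡ 56 (mod 103)  [q = 3: ≢ 1 ✓]
51^6 ≡ 66 (mod 103)  [q = 17: ≢ 1 ✓]
All checks pass, so 51 has order 102 and is a primitive root modulo 103.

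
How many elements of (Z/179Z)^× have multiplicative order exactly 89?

φ(179) = 179 − 1 = 178 = 2 · 89.
In a cyclic group of order 178, there are φ(d) elements of order d for each divisor d of 178, and zero for non-divisors.
89 | 178, and φ(89) = 89 − 1 = 88.

88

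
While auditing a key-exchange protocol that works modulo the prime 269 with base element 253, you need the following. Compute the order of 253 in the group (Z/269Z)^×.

By Lagrange's theorem, ord_269(253) divides φ(269) = 269 − 1 = 268 = 2^2 · 67.
Divisors of 268: 1, 2, 4, 67, 134, 268.
Check 253^d mod 269 for each divisor in increasing order:
253^1 ≡ 253
253^2 ≡ 256
253^4 ≡ 169
253^67 ≡ 268
253^134 ≡ 1
Hence ord(253) = 134.

134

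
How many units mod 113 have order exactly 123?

0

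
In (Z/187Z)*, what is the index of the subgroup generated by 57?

2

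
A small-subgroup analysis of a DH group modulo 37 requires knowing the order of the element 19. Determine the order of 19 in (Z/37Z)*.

36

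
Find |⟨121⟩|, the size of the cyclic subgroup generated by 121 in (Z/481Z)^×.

6

By Lagrange's theorem, ord_481(121) divides φ(481) = φ(13·37) = (13−1)·(37−1) = 12·36 = 432 = 2^4 · 3^3.
Divisors of 432: 1, 2, 3, 4, 6, 8, 9, 12, 16, 18, 24, 27, 36, 48, 54, 72, 108, 144, 216, 432.
Evaluate successive powers at the divisors of 432:
121^1 ≡ 121 (mod 481)
121^2 ≡ 211 (mod 481)
121^3 ≡ 38 (mod 481)
121^4 ≡ 269 (mod 481)
121^6 ≡ 1 (mod 481) ✓
Therefore the multiplicative order of 121 modulo 481 is 6.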